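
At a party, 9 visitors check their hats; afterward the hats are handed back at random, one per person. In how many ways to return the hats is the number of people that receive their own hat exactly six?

Choose which 6 of the 9 are fixed: C(9,6) = 84.
The remaining 3 must be deranged: !3 = 2.
Total: 84 × 2 = 168.

168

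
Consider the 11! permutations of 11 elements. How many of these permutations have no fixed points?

14684570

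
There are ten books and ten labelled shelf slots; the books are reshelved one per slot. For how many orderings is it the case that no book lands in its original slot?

By inclusion-exclusion, !10 = Σ (-1)^k · 10!/k! for k=0..10
= 10! - 10!/1! + 10!/2! - 10!/3! + 10!/4! - 10!/5! + 10!/6! - 10!/7! + 10!/8! - 10!/9! + 10!/10!
= 3628800 - 3628800 + 1814400 - 604800 + 151200 - 30240 + 5040 - 720 + 90 - 10 + 1
= 1334961

1334961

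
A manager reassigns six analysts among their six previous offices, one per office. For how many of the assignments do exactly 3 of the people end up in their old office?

Choose which 3 of the 6 are fixed: C(6,3) = 20.
The remaining 3 must be deranged: !3 = 2.
Total: 20 × 2 = 40.

40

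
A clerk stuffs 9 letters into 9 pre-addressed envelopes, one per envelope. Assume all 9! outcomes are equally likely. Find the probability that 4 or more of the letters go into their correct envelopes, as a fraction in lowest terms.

Favorable outcomes: Σ_{i≥4} C(9,i)·!(9-i) = 126·44 + 126·9 + 84·2 + 36·1 + 9·0 + 1·1 = 6883.
Total outcomes: 9! = 362880.
Probability = 6883/362880 = 6883/362880.

6883/362880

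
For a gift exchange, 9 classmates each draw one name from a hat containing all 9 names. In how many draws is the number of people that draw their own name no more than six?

362843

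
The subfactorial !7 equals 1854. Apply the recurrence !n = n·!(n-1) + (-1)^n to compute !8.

14833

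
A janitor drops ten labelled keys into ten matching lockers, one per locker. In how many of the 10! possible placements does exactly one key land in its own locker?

Pick the single fixed position: C(10,1) = 10 ways.
The remaining 9 must be deranged: !9 = 133496.
Total: 10 × 133496 = 1334960.

1334960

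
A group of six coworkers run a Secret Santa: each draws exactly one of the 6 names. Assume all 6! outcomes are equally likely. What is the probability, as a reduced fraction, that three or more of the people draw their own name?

Favorable outcomes: Σ_{i≥3} C(6,i)·!(6-i) = 20·2 + 15·1 + 6·0 + 1·1 = 56.
Total outcomes: 6! = 720.
Probability = 56/720 = 7/90.

7/90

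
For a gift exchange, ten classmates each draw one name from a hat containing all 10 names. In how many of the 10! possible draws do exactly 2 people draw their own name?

Pick the 2 fixed positions: C(10,2) = 45 ways.
The remaining 8 must be deranged: !8 = 14833.
Total: 45 × 14833 = 667485.

667485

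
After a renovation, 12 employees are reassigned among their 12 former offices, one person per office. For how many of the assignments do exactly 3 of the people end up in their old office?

29369120

Choose which 3 of the 12 are fixed: C(12,3) = 220.
The remaining 9 must be deranged: !9 = 133496.
Total: 220 × 133496 = 29369120.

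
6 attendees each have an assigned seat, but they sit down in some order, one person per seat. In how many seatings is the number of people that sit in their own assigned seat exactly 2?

Choose which 2 of the 6 are fixed: C(6,2) = 15.
The remaining 4 must be deranged: !4 = 9.
Total: 15 × 9 = 135.

135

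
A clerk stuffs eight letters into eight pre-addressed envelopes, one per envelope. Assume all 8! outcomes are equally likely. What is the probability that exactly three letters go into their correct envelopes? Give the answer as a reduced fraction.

11/180

Favorable outcomes: C(8,3)·!5 = 56·44 = 2464.
Total outcomes: 8! = 40320.
Probability = 2464/40320 = 11/180.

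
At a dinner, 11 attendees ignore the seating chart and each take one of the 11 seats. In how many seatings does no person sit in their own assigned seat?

14684570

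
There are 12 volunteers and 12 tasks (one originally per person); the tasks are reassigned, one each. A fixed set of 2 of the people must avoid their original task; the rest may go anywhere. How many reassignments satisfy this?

402796800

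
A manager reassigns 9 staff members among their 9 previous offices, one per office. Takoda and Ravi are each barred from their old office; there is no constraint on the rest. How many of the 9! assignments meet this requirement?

287280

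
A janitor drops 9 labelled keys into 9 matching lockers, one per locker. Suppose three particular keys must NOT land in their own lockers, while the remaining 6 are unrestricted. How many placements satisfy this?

256320

Let A_j be the event that the j-th constrained one is fixed. By inclusion-exclusion over the 3 events:
Σ_{j=0}^{3} (-1)^j C(3,j)(9-j)!
= C(3,0)·9! - C(3,1)·8! + C(3,2)·7! - C(3,3)·6!
= 362880 - 120960 + 15120 - 720
= 256320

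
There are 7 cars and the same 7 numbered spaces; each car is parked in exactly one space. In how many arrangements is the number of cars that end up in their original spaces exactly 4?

Pick the 4 fixed positions: C(7,4) = 35 ways.
The remaining 3 must be deranged: !3 = 2.
Total: 35 × 2 = 70.

70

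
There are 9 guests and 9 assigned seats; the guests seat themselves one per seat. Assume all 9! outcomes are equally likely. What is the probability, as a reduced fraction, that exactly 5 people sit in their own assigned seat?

Favorable outcomes: C(9,5)·!4 = 126·9 = 1134.
Total outcomes: 9! = 362880.
Probability = 1134/362880 = 1/320.

1/320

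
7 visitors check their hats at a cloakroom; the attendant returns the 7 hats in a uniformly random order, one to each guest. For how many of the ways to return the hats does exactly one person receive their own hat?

1855

Choose which one of the 7 is fixed: C(7,1) = 7.
The other 6 form a derangement: !6 = 265.
Total: 7 × 265 = 1855.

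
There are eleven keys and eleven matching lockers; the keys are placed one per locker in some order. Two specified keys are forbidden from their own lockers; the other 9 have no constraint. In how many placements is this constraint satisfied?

Let A_j be the event that the j-th constrained one is fixed. By inclusion-exclusion over the 2 events:
Σ_{j=0}^{2} (-1)^j C(2,j)(11-j)!
= C(2,0)·11! - C(2,1)·10! + C(2,2)·9!
= 39916800 - 7257600 + 362880
= 33022080

33022080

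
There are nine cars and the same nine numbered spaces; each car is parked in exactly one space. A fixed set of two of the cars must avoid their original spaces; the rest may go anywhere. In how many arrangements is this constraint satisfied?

287280

Let A_j be the event that the j-th constrained one is fixed. By inclusion-exclusion over the 2 events:
Σ_{j=0}^{2} (-1)^j C(2,j)(9-j)!
= C(2,0)·9! - C(2,1)·8! + C(2,2)·7!
= 362880 - 80640 + 5040
= 287280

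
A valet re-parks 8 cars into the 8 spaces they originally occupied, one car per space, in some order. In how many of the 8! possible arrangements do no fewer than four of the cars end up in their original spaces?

# with exactly i fixed is C(8,i)·!(8-i); sum over i=4..8:
  i=4: C(8,4)·!4 = 70·9 = 630
  i=5: C(8,5)·!3 = 56·2 = 112
  i=6: C(8,6)·!2 = 28·1 = 28
  i=7: C(8,7)·!1 = 8·0 = 0
  i=8: C(8,8)·!0 = 1·1 = 1
Total = 771.

771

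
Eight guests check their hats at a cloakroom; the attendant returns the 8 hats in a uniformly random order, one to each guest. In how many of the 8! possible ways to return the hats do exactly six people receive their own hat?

28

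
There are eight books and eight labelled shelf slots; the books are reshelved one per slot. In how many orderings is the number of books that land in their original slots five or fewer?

# with exactly i fixed is C(8,i)·!(8-i); sum over i=0..5:
  i=0: C(8,0)·!8 = 1·14833 = 14833
  i=1: C(8,1)·!7 = 8·1854 = 14832
  i=2: C(8,2)·!6 = 28·265 = 7420
  i=3: C(8,3)·!5 = 56·44 = 2464
  i=4: C(8,4)·!4 = 70·9 = 630
  i=5: C(8,5)·!3 = 56·2 = 112
Total = 40291.

40291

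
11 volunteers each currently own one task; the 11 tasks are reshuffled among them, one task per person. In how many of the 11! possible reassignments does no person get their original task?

The subfactorial !11 = [11!/e] (nearest integer).
11! = 39916800, and 39916800/e ≈ 14684570.08, so !11 = 14684570.

14684570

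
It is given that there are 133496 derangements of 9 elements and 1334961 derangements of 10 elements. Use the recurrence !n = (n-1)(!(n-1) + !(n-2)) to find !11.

14684570

!11 = (11-1)·(!10 + !9) = 10·(1334961 + 133496) = 10·1468457 = 14684570.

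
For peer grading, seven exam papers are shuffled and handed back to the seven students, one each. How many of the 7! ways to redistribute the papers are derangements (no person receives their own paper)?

1854

Recurrence: !7 = 7·!6 + (-1)^7.
!7 = 7·265 - 1 = 1854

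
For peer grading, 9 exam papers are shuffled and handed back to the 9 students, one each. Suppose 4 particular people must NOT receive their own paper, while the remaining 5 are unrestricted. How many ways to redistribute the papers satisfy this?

229080

Inclusion-exclusion on the 4 forbidden self-matches:
Σ_{j=0}^{4} (-1)^j C(4,j)(9-j)!
= C(4,0)·9! - C(4,1)·8! + C(4,2)·7! - C(4,3)·6! + C(4,4)·5!
= 362880 - 161280 + 30240 - 2880 + 120
= 229080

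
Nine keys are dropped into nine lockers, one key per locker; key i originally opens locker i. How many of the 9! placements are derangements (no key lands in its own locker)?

By inclusion-exclusion, !9 = Σ (-1)^k · 9!/k! for k=0..9
= 9! - 9!/1! + 9!/2! - 9!/3! + 9!/4! - 9!/5! + 9!/6! - 9!/7! + 9!/8! - 9!/9!
= 362880 - 362880 + 181440 - 60480 + 15120 - 3024 + 504 - 72 + 9 - 1
= 133496

133496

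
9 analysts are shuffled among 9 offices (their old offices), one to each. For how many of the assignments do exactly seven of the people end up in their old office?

Choose which 7 of the 9 are fixed: C(9,7) = 36.
The remaining 2 must be deranged: !2 = 1.
Total: 36 × 1 = 36.

36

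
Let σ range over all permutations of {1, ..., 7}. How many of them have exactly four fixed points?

Choose which 4 of the 7 are fixed: C(7,4) = 35.
The other 3 form a derangement: !3 = 2.
Total: 35 × 2 = 70.

70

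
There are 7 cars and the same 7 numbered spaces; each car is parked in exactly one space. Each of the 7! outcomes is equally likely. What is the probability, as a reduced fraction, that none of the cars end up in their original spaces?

103/280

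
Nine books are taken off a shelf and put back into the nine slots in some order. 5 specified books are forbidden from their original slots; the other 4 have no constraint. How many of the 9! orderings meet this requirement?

205056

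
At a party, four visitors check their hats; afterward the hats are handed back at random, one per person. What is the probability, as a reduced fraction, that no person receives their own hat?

Favorable outcomes: !4 = 9.
Total outcomes: 4! = 24.
Probability = 9/24 = 3/8.

3/8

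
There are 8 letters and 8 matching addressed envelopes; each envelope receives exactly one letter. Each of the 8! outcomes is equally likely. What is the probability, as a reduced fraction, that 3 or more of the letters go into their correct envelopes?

647/8064

Favorable outcomes: Σ_{i≥3} C(8,i)·!(8-i) = 56·44 + 70·9 + 56·2 + 28·1 + 8·0 + 1·1 = 3235.
Total outcomes: 8! = 40320.
Probability = 3235/40320 = 647/8064.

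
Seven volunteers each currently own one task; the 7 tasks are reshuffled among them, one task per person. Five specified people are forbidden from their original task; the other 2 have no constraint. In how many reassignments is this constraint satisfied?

2428

Inclusion-exclusion on the 5 forbidden self-matches:
Σ_{j=0}^{5} (-1)^j C(5,j)(7-j)!
= C(5,0)·7! - C(5,1)·6! + C(5,2)·5! - C(5,3)·4! + C(5,4)·3! - C(5,5)·2!
= 5040 - 3600 + 1200 - 240 + 30 - 2
= 2428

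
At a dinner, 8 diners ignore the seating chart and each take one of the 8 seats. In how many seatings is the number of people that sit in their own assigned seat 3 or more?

3235

# with exactly i fixed is C(8,i)·!(8-i); sum over i=3..8:
  i=3: C(8,3)·!5 = 56·44 = 2464
  i=4: C(8,4)·!4 = 70·9 = 630
  i=5: C(8,5)·!3 = 56·2 = 112
  i=6: C(8,6)·!2 = 28·1 = 28
  i=7: C(8,7)·!1 = 8·0 = 0
  i=8: C(8,8)·!0 = 1·1 = 1
Total = 3235.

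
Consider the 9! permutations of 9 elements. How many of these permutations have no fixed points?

By inclusion-exclusion, !9 = Σ (-1)^k · 9!/k! for k=0..9
= 9! - 9!/1! + 9!/2! - 9!/3! + 9!/4! - 9!/5! + 9!/6! - 9!/7! + 9!/8! - 9!/9!
= 362880 - 362880 + 181440 - 60480 + 15120 - 3024 + 504 - 72 + 9 - 1
= 133496

133496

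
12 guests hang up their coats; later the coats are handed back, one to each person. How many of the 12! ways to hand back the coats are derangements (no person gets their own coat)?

176214841

!12 = 12! · Σ_{k=0}^{12} (-1)^k/k!
= 12! - 12!/1! + 12!/2! - 12!/3! + 12!/4! - 12!/5! + 12!/6! - 12!/7! + 12!/8! - 12!/9! + 12!/10! - 12!/11! + 12!/12!
= 479001600 - 479001600 + 239500800 - 79833600 + 19958400 - 3991680 + 665280 - 95040 + 11880 - 1320 + 132 - 12 + 1
= 176214841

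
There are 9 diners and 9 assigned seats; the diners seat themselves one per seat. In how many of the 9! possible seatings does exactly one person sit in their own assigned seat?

133497

Choose which one of the 9 is fixed: C(9,1) = 9.
The other 8 form a derangement: !8 = 14833.
Total: 9 × 14833 = 133497.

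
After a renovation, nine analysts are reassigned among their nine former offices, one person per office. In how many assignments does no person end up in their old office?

The number of derangements of 9 is !9 = Σ_{k=0}^{9} (-1)^k·9!/k!
= 9! - 9!/1! + 9!/2! - 9!/3! + 9!/4! - 9!/5! + 9!/6! - 9!/7! + 9!/8! - 9!/9!
= 362880 - 362880 + 181440 - 60480 + 15120 - 3024 + 504 - 72 + 9 - 1
= 133496

133496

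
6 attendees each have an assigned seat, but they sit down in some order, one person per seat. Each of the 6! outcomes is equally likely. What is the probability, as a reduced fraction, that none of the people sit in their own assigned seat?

Favorable outcomes: !6 = 265.
Total outcomes: 6! = 720.
Probability = 265/720 = 53/144.

53/144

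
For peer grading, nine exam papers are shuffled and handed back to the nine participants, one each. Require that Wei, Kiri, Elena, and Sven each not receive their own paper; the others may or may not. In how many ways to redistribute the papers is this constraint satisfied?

Inclusion-exclusion on the 4 forbidden self-matches:
Σ_{j=0}^{4} (-1)^j C(4,j)(9-j)!
= C(4,0)·9! - C(4,1)·8! + C(4,2)·7! - C(4,3)·6! + C(4,4)·5!
= 362880 - 161280 + 30240 - 2880 + 120
= 229080

229080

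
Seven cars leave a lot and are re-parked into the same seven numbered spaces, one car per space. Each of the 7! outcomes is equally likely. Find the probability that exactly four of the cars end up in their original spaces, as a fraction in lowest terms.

Favorable outcomes: C(7,4)·!3 = 35·2 = 70.
Total outcomes: 7! = 5040.
Probability = 70/5040 = 1/72.

1/72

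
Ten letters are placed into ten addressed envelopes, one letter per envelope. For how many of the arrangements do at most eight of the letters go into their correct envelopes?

# with exactly i fixed is C(10,i)·!(10-i); sum over i=0..8:
  i=0: C(10,0)·!10 = 1·1334961 = 1334961
  i=1: C(10,1)·!9 = 10·133496 = 1334960
  i=2: C(10,2)·!8 = 45·14833 = 667485
  i=3: C(10,3)·!7 = 120·1854 = 222480
  i=4: C(10,4)·!6 = 210·265 = 55650
  i=5: C(10,5)·!5 = 252·44 = 11088
  i=6: C(10,6)·!4 = 210·9 = 1890
  i=7: C(10,7)·!3 = 120·2 = 240
  i=8: C(10,8)·!2 = 45·1 = 45
Total = 3628799.

3628799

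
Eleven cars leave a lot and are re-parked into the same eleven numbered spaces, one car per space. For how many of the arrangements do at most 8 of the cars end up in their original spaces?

39916744

# with exactly i fixed is C(11,i)·!(11-i); sum over i=0..8:
  i=0: C(11,0)·!11 = 1·14684570 = 14684570
  i=1: C(11,1)·!10 = 11·1334961 = 14684571
  i=2: C(11,2)·!9 = 55·133496 = 7342280
  i=3: C(11,3)·!8 = 165·14833 = 2447445
  i=4: C(11,4)·!7 = 330·1854 = 611820
  i=5: C(11,5)·!6 = 462·265 = 122430
  i=6: C(11,6)·!5 = 462·44 = 20328
  i=7: C(11,7)·!4 = 330·9 = 2970
  i=8: C(11,8)·!3 = 165·2 = 330
Total = 39916744.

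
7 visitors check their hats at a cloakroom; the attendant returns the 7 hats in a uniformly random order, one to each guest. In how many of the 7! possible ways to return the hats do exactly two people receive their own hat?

924

Choose which 2 of the 7 are fixed: C(7,2) = 21.
The remaining 5 must be deranged: !5 = 44.
Total: 21 × 44 = 924.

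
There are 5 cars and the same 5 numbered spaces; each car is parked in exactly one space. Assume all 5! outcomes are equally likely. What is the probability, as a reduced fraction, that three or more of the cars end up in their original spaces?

11/120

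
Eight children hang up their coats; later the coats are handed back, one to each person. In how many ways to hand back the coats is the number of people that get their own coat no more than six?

40319

# with exactly i fixed is C(8,i)·!(8-i); sum over i=0..6:
  i=0: C(8,0)·!8 = 1·14833 = 14833
  i=1: C(8,1)·!7 = 8·1854 = 14832
  i=2: C(8,2)·!6 = 28·265 = 7420
  i=3: C(8,3)·!5 = 56·44 = 2464
  i=4: C(8,4)·!4 = 70·9 = 630
  i=5: C(8,5)·!3 = 56·2 = 112
  i=6: C(8,6)·!2 = 28·1 = 28
Total = 40319.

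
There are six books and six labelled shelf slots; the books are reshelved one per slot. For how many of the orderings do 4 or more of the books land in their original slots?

16

Sum C(6,i)·!(6-i) for i = 4..6:
  i=4: C(6,4)·!2 = 15·1 = 15
  i=5: C(6,5)·!1 = 6·0 = 0
  i=6: C(6,6)·!0 = 1·1 = 1
Total = 16.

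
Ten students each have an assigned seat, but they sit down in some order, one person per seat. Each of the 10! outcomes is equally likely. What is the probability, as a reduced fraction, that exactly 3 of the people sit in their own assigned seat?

103/1680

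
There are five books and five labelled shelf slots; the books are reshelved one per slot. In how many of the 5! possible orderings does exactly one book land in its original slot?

45

Choose which one of the 5 is fixed: C(5,1) = 5.
The remaining 4 must be deranged: !4 = 9.
Total: 5 × 9 = 45.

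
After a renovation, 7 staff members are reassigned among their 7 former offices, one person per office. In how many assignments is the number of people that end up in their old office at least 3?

407

# with exactly i fixed is C(7,i)·!(7-i); sum over i=3..7:
  i=3: C(7,3)·!4 = 35·9 = 315
  i=4: C(7,4)·!3 = 35·2 = 70
  i=5: C(7,5)·!2 = 21·1 = 21
  i=6: C(7,6)·!1 = 7·0 = 0
  i=7: C(7,7)·!0 = 1·1 = 1
Total = 407.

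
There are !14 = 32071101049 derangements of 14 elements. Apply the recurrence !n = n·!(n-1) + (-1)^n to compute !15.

481066515734

!15 = 15·32071101049 - 1 = 481066515734.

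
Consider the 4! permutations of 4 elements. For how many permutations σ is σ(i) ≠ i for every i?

9

!4 is the nearest integer to 4!/e.
4! = 24, and 24/e ≈ 8.83, so !4 = 9.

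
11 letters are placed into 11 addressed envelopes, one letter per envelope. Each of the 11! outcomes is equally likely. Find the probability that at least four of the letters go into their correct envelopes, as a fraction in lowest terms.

Favorable outcomes: Σ_{i≥4} C(11,i)·!(11-i) = 330·1854 + 462·265 + 462·44 + 330·9 + 165·2 + 55·1 + 11·0 + 1·1 = 757934.
Total outcomes: 11! = 39916800.
Probability = 757934/39916800 = 378967/19958400.

378967/19958400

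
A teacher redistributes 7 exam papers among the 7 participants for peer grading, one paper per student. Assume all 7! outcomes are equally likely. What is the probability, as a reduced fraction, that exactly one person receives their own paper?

53/144

Favorable outcomes: C(7,1)·!6 = 7·265 = 1855.
Total outcomes: 7! = 5040.
Probability = 1855/5040 = 53/144.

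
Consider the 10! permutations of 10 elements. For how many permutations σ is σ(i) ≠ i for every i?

1334961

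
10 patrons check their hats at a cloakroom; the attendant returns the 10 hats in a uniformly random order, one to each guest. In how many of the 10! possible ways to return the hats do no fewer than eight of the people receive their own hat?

# with exactly i fixed is C(10,i)·!(10-i); sum over i=8..10:
  i=8: C(10,8)·!2 = 45·1 = 45
  i=9: C(10,9)·!1 = 10·0 = 0
  i=10: C(10,10)·!0 = 1·1 = 1
Total = 46.

46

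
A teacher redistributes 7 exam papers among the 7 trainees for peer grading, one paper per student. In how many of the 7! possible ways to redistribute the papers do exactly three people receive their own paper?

315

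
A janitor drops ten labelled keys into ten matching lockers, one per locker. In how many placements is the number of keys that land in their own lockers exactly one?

Choose which one of the 10 is fixed: C(10,1) = 10.
The remaining 9 must be deranged: !9 = 133496.
Total: 10 × 133496 = 1334960.

1334960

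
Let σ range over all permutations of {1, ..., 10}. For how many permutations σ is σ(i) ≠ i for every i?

!10 is the nearest integer to 10!/e.
10! = 3628800, and 3628800/e ≈ 1334960.92, so !10 = 1334961.

1334961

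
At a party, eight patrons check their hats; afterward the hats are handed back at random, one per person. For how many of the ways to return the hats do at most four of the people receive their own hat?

40179

# with exactly i fixed is C(8,i)·!(8-i); sum over i=0..4:
  i=0: C(8,0)·!8 = 1·14833 = 14833
  i=1: C(8,1)·!7 = 8·1854 = 14832
  i=2: C(8,2)·!6 = 28·265 = 7420
  i=3: C(8,3)·!5 = 56·44 = 2464
  i=4: C(8,4)·!4 = 70·9 = 630
Total = 40179.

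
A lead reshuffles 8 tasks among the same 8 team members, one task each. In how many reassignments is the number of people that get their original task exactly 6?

Pick the 6 fixed positions: C(8,6) = 28 ways.
The other 2 form a derangement: !2 = 1.
Total: 28 × 1 = 28.

28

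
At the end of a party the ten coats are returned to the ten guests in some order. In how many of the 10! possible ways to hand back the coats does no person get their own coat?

1334961

Use !n = (n-1)(!(n-1) + !(n-2)).
!10 = 9·(133496 + 14833) = 9·148329 = 1334961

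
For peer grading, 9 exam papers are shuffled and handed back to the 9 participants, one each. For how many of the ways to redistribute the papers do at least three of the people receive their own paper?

29143

Sum C(9,i)·!(9-i) for i = 3..9:
  i=3: C(9,3)·!6 = 84·265 = 22260
  i=4: C(9,4)·!5 = 126·44 = 5544
  i=5: C(9,5)·!4 = 126·9 = 1134
  i=6: C(9,6)·!3 = 84·2 = 168
  i=7: C(9,7)·!2 = 36·1 = 36
  i=8: C(9,8)·!1 = 9·0 = 0
  i=9: C(9,9)·!0 = 1·1 = 1
Total = 29143.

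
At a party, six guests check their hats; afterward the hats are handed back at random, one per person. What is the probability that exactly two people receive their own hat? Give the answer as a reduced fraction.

3/16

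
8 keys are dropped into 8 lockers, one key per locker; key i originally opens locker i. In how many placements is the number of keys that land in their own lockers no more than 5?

40291

# with exactly i fixed is C(8,i)·!(8-i); sum over i=0..5:
  i=0: C(8,0)·!8 = 1·14833 = 14833
  i=1: C(8,1)·!7 = 8·1854 = 14832
  i=2: C(8,2)·!6 = 28·265 = 7420
  i=3: C(8,3)·!5 = 56·44 = 2464
  i=4: C(8,4)·!4 = 70·9 = 630
  i=5: C(8,5)·!3 = 56·2 = 112
Total = 40291.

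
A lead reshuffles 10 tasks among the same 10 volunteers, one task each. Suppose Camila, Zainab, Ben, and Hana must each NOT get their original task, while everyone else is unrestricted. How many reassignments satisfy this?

2399760

Inclusion-exclusion on the 4 forbidden self-matches:
Σ_{j=0}^{4} (-1)^j C(4,j)(10-j)!
= C(4,0)·10! - C(4,1)·9! + C(4,2)·8! - C(4,3)·7! + C(4,4)·6!
= 3628800 - 1451520 + 241920 - 20160 + 720
= 2399760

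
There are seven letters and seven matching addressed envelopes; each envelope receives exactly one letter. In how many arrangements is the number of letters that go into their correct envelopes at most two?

# with exactly i fixed is C(7,i)·!(7-i); sum over i=0..2:
  i=0: C(7,0)·!7 = 1·1854 = 1854
  i=1: C(7,1)·!6 = 7·265 = 1855
  i=2: C(7,2)·!5 = 21·44 = 924
Total = 4633.

4633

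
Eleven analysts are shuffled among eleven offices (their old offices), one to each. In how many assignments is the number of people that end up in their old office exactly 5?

Choose which 5 of the 11 are fixed: C(11,5) = 462.
The remaining 6 must be deranged: !6 = 265.
Total: 462 × 265 = 122430.

122430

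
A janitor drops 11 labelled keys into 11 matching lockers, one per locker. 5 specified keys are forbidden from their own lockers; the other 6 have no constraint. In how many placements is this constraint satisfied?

Let A_j be the event that the j-th constrained one is fixed. By inclusion-exclusion over the 5 events:
Σ_{j=0}^{5} (-1)^j C(5,j)(11-j)!
= C(5,0)·11! - C(5,1)·10! + C(5,2)·9! - C(5,3)·8! + C(5,4)·7! - C(5,5)·6!
= 39916800 - 18144000 + 3628800 - 403200 + 25200 - 720
= 25022880

25022880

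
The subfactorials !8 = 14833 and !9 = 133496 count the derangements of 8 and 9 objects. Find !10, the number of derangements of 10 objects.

1334961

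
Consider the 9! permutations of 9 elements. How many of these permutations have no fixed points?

The number of derangements of 9 is !9 = Σ_{k=0}^{9} (-1)^k·9!/k!
= 9! - 9!/1! + 9!/2! - 9!/3! + 9!/4! - 9!/5! + 9!/6! - 9!/7! + 9!/8! - 9!/9!
= 362880 - 362880 + 181440 - 60480 + 15120 - 3024 + 504 - 72 + 9 - 1
= 133496

133496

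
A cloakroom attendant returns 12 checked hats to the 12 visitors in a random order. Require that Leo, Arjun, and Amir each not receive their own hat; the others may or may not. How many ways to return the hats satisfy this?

Let A_j be the event that the j-th constrained one is fixed. By inclusion-exclusion over the 3 events:
Σ_{j=0}^{3} (-1)^j C(3,j)(12-j)!
= C(3,0)·12! - C(3,1)·11! + C(3,2)·10! - C(3,3)·9!
= 479001600 - 119750400 + 10886400 - 362880
= 369774720

369774720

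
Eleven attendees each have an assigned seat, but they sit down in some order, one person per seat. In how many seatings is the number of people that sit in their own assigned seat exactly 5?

122430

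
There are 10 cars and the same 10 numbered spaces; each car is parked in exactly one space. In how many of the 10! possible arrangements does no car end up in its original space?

!10 = 10! · Σ_{k=0}^{10} (-1)^k/k!
= 10! - 10!/1! + 10!/2! - 10!/3! + 10!/4! - 10!/5! + 10!/6! - 10!/7! + 10!/8! - 10!/9! + 10!/10!
= 3628800 - 3628800 + 1814400 - 604800 + 151200 - 30240 + 5040 - 720 + 90 - 10 + 1
= 1334961

1334961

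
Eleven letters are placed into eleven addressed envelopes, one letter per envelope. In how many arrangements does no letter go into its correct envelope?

14684570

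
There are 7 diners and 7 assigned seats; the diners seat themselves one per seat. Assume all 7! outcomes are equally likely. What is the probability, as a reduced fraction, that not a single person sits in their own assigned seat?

103/280

Favorable outcomes: !7 = 1854.
Total outcomes: 7! = 5040.
Probability = 1854/5040 = 103/280.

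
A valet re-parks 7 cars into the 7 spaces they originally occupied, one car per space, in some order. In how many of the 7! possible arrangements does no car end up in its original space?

1854

Recurrence: !7 = 7·!6 + (-1)^7.
!7 = 7·265 - 1 = 1854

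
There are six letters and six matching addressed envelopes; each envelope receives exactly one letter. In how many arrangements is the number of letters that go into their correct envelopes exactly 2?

Pick the 2 fixed positions: C(6,2) = 15 ways.
The remaining 4 must be deranged: !4 = 9.
Total: 15 × 9 = 135.

135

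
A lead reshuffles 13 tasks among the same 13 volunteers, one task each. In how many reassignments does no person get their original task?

2290792932

!13 is the nearest integer to 13!/e.
13! = 6227020800, and 6227020800/e ≈ 2290792932.07, so !13 = 2290792932.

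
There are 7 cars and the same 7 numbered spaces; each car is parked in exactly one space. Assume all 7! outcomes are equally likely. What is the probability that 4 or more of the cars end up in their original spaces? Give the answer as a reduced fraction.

23/1260

Favorable outcomes: Σ_{i≥4} C(7,i)·!(7-i) = 35·2 + 21·1 + 7·0 + 1·1 = 92.
Total outcomes: 7! = 5040.
Probability = 92/5040 = 23/1260.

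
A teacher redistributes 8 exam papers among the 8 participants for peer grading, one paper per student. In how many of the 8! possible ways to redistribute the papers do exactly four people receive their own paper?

630

Choose which 4 of the 8 are fixed: C(8,4) = 70.
The other 4 form a derangement: !4 = 9.
Total: 70 × 9 = 630.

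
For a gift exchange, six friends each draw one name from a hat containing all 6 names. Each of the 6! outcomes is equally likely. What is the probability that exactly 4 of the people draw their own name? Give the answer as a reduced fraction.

1/48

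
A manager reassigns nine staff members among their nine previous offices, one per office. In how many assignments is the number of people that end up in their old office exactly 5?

1134

Pick the 5 fixed positions: C(9,5) = 126 ways.
The other 4 form a derangement: !4 = 9.
Total: 126 × 9 = 1134.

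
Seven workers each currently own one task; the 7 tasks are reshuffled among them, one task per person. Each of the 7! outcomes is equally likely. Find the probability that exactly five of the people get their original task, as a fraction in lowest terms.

1/240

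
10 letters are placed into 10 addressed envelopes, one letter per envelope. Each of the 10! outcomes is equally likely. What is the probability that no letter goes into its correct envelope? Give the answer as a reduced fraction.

16481/44800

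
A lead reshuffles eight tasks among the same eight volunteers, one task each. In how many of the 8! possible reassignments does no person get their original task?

14833

!8 = 8! · Σ_{k=0}^{8} (-1)^k/k!
= 8! - 8!/1! + 8!/2! - 8!/3! + 8!/4! - 8!/5! + 8!/6! - 8!/7! + 8!/8!
= 40320 - 40320 + 20160 - 6720 + 1680 - 336 + 56 - 8 + 1
= 14833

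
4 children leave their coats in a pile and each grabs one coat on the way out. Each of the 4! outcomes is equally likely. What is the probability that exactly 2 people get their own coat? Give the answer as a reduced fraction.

1/4

Favorable outcomes: C(4,2)·!2 = 6·1 = 6.
Total outcomes: 4! = 24.
Probability = 6/24 = 1/4.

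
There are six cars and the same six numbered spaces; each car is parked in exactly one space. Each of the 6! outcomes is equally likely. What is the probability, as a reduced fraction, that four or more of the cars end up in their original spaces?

1/45

Favorable outcomes: Σ_{i≥4} C(6,i)·!(6-i) = 15·1 + 6·0 + 1·1 = 16.
Total outcomes: 6! = 720.
Probability = 16/720 = 1/45.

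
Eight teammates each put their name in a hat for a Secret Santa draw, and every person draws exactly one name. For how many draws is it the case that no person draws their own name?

The number of derangements of 8 is !8 = Σ_{k=0}^{8} (-1)^k·8!/k!
= 8! - 8!/1! + 8!/2! - 8!/3! + 8!/4! - 8!/5! + 8!/6! - 8!/7! + 8!/8!
= 40320 - 40320 + 20160 - 6720 + 1680 - 336 + 56 - 8 + 1
= 14833

14833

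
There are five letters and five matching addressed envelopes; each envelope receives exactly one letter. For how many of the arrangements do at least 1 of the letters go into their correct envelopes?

Sum C(5,i)·!(5-i) for i = 1..5:
  i=1: C(5,1)·!4 = 5·9 = 45
  i=2: C(5,2)·!3 = 10·2 = 20
  i=3: C(5,3)·!2 = 10·1 = 10
  i=4: C(5,4)·!1 = 5·0 = 0
  i=5: C(5,5)·!0 = 1·1 = 1
Total = 76.

76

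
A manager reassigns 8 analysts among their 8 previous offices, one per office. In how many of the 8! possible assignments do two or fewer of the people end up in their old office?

37085

Sum C(8,i)·!(8-i) for i = 0..2:
  i=0: C(8,0)·!8 = 1·14833 = 14833
  i=1: C(8,1)·!7 = 8·1854 = 14832
  i=2: C(8,2)·!6 = 28·265 = 7420
Total = 37085.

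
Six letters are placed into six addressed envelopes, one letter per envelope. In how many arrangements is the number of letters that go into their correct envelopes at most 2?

664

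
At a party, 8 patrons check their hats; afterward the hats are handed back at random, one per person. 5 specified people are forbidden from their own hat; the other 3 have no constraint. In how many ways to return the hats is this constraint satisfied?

Inclusion-exclusion on the 5 forbidden self-matches:
Σ_{j=0}^{5} (-1)^j C(5,j)(8-j)!
= C(5,0)·8! - C(5,1)·7! + C(5,2)·6! - C(5,3)·5! + C(5,4)·4! - C(5,5)·3!
= 40320 - 25200 + 7200 - 1200 + 120 - 6
= 21234

21234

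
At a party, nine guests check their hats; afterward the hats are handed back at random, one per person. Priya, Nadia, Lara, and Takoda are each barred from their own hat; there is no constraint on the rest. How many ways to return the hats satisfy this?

229080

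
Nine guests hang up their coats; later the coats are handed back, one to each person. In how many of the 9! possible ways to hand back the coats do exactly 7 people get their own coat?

Choose which 7 of the 9 are fixed: C(9,7) = 36.
The remaining 2 must be deranged: !2 = 1.
Total: 36 × 1 = 36.

36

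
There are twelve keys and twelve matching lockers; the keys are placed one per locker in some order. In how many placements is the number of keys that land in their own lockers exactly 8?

4455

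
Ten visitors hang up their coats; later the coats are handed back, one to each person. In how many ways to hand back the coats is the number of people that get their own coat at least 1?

2293839

Sum C(10,i)·!(10-i) for i = 1..10:
  i=1: C(10,1)·!9 = 10·133496 = 1334960
  i=2: C(10,2)·!8 = 45·14833 = 667485
  i=3: C(10,3)·!7 = 120·1854 = 222480
  i=4: C(10,4)·!6 = 210·265 = 55650
  i=5: C(10,5)·!5 = 252·44 = 11088
  i=6: C(10,6)·!4 = 210·9 = 1890
  i=7: C(10,7)·!3 = 120·2 = 240
  i=8: C(10,8)·!2 = 45·1 = 45
  i=9: C(10,9)·!1 = 10·0 = 0
  i=10: C(10,10)·!0 = 1·1 = 1
Total = 2293839.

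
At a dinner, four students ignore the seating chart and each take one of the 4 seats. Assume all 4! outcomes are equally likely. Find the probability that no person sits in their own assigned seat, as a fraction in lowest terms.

3/8

Favorable outcomes: !4 = 9.
Total outcomes: 4! = 24.
Probability = 9/24 = 3/8.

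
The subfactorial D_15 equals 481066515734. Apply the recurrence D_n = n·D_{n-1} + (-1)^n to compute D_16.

D_16 = 16·481066515734 + 1 = 7697064251745.

7697064251745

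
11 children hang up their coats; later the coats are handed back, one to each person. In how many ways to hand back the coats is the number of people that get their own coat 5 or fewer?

39893116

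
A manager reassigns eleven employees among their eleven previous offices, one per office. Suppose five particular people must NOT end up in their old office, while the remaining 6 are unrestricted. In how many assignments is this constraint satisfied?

25022880

Inclusion-exclusion on the 5 forbidden self-matches:
Σ_{j=0}^{5} (-1)^j C(5,j)(11-j)!
= C(5,0)·11! - C(5,1)·10! + C(5,2)·9! - C(5,3)·8! + C(5,4)·7! - C(5,5)·6!
= 39916800 - 18144000 + 3628800 - 403200 + 25200 - 720
= 25022880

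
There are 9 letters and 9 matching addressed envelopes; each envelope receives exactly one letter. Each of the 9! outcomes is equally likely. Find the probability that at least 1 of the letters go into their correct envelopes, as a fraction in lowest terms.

Favorable outcomes: Σ_{i≥1} C(9,i)·!(9-i) = 9·14833 + 36·1854 + 84·265 + 126·44 + 126·9 + 84·2 + 36·1 + 9·0 + 1·1 = 229384.
Total outcomes: 9! = 362880.
Probability = 229384/362880 = 28673/45360.

28673/45360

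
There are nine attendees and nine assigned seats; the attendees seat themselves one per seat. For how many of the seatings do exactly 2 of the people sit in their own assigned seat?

66744

Pick the 2 fixed positions: C(9,2) = 36 ways.
The other 7 form a derangement: !7 = 1854.
Total: 36 × 1854 = 66744.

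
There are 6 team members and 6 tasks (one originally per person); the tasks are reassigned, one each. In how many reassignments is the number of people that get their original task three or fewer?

704

Sum C(6,i)·!(6-i) for i = 0..3:
  i=0: C(6,0)·!6 = 1·265 = 265
  i=1: C(6,1)·!5 = 6·44 = 264
  i=2: C(6,2)·!4 = 15·9 = 135
  i=3: C(6,3)·!3 = 20·2 = 40
Total = 704.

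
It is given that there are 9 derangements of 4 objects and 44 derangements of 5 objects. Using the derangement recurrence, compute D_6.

265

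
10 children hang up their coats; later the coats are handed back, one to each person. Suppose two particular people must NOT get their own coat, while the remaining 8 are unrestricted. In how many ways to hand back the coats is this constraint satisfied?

2943360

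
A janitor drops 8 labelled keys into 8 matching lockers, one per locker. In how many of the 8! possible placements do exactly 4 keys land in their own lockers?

630

Choose which 4 of the 8 are fixed: C(8,4) = 70.
The other 4 form a derangement: !4 = 9.
Total: 70 × 9 = 630.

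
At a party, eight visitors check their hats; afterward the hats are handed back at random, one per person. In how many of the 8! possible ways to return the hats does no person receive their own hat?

14833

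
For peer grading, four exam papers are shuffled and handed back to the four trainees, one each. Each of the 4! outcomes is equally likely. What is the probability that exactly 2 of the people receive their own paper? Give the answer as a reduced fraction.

1/4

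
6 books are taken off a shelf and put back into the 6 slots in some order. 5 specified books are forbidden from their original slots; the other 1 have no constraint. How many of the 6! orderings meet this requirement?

Let A_j be the event that the j-th constrained one is fixed. By inclusion-exclusion over the 5 events:
Σ_{j=0}^{5} (-1)^j C(5,j)(6-j)!
= C(5,0)·6! - C(5,1)·5! + C(5,2)·4! - C(5,3)·3! + C(5,4)·2! - C(5,5)·1!
= 720 - 600 + 240 - 60 + 10 - 1
= 309

309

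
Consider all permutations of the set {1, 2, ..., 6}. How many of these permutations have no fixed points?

The subfactorial !6 = [6!/e] (nearest integer).
6! = 720, and 720/e ≈ 264.87, so !6 = 265.

265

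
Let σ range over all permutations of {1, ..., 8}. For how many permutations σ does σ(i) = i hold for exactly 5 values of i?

Choose which 5 of the 8 are fixed: C(8,5) = 56.
The other 3 form a derangement: !3 = 2.
Total: 56 × 2 = 112.

112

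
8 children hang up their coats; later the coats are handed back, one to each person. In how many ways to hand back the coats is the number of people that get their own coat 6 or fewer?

# with exactly i fixed is C(8,i)·!(8-i); sum over i=0..6:
  i=0: C(8,0)·!8 = 1·14833 = 14833
  i=1: C(8,1)·!7 = 8·1854 = 14832
  i=2: C(8,2)·!6 = 28·265 = 7420
  i=3: C(8,3)·!5 = 56·44 = 2464
  i=4: C(8,4)·!4 = 70·9 = 630
  i=5: C(8,5)·!3 = 56·2 = 112
  i=6: C(8,6)·!2 = 28·1 = 28
Total = 40319.

40319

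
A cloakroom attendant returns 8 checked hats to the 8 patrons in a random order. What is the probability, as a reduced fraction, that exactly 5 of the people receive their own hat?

Favorable outcomes: C(8,5)·!3 = 56·2 = 112.
Total outcomes: 8! = 40320.
Probability = 112/40320 = 1/360.

1/360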